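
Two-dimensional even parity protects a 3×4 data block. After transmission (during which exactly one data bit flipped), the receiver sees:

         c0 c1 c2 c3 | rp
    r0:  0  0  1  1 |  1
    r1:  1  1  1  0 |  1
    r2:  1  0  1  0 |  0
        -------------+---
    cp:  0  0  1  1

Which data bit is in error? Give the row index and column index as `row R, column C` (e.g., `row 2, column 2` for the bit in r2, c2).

Recompute each row's even parity and compare to rp:
  r0: data parity 0, sent rp 1 → mismatch
  r1: data parity 1, sent rp 1 → ok
  r2: data parity 0, sent rp 0 → ok
Recompute each column's even parity and compare to cp:
  c0: data parity 0, sent cp 0 → ok
  c1: data parity 1, sent cp 0 → mismatch
  c2: data parity 1, sent cp 1 → ok
  c3: data parity 1, sent cp 1 → ok
Exactly one row (r0) and one column (c1) fail → the flipped bit is at their intersection.

row 0, column 1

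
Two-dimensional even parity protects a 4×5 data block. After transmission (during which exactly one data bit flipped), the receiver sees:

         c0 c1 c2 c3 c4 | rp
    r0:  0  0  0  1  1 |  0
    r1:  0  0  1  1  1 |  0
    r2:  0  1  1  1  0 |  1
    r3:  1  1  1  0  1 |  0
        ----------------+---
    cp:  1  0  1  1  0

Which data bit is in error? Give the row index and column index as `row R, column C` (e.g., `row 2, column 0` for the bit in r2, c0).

row 1, column 4

Recompute each row's even parity and compare to rp:
  r0: data parity 0, sent rp 0 → ok
  r1: data parity 1, sent rp 0 → mismatch
  r2: data parity 1, sent rp 1 → ok
  r3: data parity 0, sent rp 0 → ok
Recompute each column's even parity and compare to cp:
  c0: data parity 1, sent cp 1 → ok
  c1: data parity 0, sent cp 0 → ok
  c2: data parity 1, sent cp 1 → ok
  c3: data parity 1, sent cp 1 → ok
  c4: data parity 1, sent cp 0 → mismatch
Exactly one row (r1) and one column (c4) fail → the flipped bit is at their intersection.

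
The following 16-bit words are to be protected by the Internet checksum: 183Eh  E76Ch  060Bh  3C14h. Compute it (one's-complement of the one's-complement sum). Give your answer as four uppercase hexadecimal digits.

BE35

One's-complement addition (fold any carry out of bit 15 back into bit 0):
  0x183E + 0xE76C = 0x0FFAA
  0xFFAA + 0x060B = 0x105B5 → wrap carry → 0x05B6
  0x05B6 + 0x3C14 = 0x041CA
One's-complement sum = 0x41CA.
Checksum = ~0x41CA & 0xFFFF = 0xBE35.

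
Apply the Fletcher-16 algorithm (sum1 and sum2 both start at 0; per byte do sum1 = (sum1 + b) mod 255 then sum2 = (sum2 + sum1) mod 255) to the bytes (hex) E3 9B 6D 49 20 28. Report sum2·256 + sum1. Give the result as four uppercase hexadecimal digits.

5B7E

Running sums (mod 255):
  after byte 0 (E3): sum1=227, sum2=227
  after byte 1 (9B): sum1=127, sum2=99
  after byte 2 (6D): sum1=236, sum2=80
  after byte 3 (49): sum1=54, sum2=134
  after byte 4 (20): sum1=86, sum2=220
  after byte 5 (28): sum1=126, sum2=91
Checksum = sum2·256 + sum1 = 91·256 + 126 = 23422 = 0x5B7E.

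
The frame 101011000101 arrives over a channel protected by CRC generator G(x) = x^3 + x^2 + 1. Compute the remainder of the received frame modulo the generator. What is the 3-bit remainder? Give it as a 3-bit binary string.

001

Modulo-2 division of 101011000101 by 1101:
  pos 0: 1010 XOR 1101 = 0111
  pos 1: 1111 XOR 1101 = 0010
  pos 3: 1010 XOR 1101 = 0111
  pos 4: 1110 XOR 1101 = 0011
  pos 6: 1101 XOR 1101 = 0000
Remainder = 001 (nonzero — an error is detected).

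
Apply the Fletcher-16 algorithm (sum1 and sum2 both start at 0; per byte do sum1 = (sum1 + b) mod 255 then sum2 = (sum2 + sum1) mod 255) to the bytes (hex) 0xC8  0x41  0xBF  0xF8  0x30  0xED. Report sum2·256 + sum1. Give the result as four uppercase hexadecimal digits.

33E0

Running sums (mod 255):
  after byte 0 (0xC8): sum1=200, sum2=200
  after byte 1 (0x41): sum1=10, sum2=210
  after byte 2 (0xBF): sum1=201, sum2=156
  after byte 3 (0xF8): sum1=194, sum2=95
  after byte 4 (0x30): sum1=242, sum2=82
  after byte 5 (0xED): sum1=224, sum2=51
Checksum = sum2·256 + sum1 = 51·256 + 224 = 13280 = 0x33E0.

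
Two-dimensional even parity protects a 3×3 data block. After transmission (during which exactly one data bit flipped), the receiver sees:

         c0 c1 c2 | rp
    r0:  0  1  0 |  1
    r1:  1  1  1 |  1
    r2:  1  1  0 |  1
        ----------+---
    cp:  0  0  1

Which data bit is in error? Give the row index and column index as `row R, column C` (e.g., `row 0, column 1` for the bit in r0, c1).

Recompute each row's even parity and compare to rp:
  r0: data parity 1, sent rp 1 → ok
  r1: data parity 1, sent rp 1 → ok
  r2: data parity 0, sent rp 1 → mismatch
Recompute each column's even parity and compare to cp:
  c0: data parity 0, sent cp 0 → ok
  c1: data parity 1, sent cp 0 → mismatch
  c2: data parity 1, sent cp 1 → ok
Exactly one row (r2) and one column (c1) fail → the flipped bit is at their intersection.

row 2, column 1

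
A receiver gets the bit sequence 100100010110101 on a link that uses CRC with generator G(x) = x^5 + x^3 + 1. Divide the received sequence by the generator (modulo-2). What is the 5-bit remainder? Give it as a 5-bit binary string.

11101

Modulo-2 division of 100100010110101 by 101001:
  pos 0: 100100 XOR 101001 = 001101
  pos 2: 110101 XOR 101001 = 011100
  pos 3: 111000 XOR 101001 = 010001
  pos 4: 100011 XOR 101001 = 001010
  pos 6: 101010 XOR 101001 = 000011
Remainder = 11101 (nonzero — an error is detected).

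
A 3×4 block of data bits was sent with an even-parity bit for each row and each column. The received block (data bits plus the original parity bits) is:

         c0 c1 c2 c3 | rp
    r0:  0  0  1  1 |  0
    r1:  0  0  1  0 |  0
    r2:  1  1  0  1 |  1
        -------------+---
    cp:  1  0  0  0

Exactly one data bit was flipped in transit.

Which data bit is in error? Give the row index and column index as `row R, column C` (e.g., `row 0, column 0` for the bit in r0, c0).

row 1, column 1

Recompute each row's even parity and compare to rp:
  r0: data parity 0, sent rp 0 → ok
  r1: data parity 1, sent rp 0 → mismatch
  r2: data parity 1, sent rp 1 → ok
Recompute each column's even parity and compare to cp:
  c0: data parity 1, sent cp 1 → ok
  c1: data parity 1, sent cp 0 → mismatch
  c2: data parity 0, sent cp 0 → ok
  c3: data parity 0, sent cp 0 → ok
Exactly one row (r1) and one column (c1) fail → the flipped bit is at their intersection.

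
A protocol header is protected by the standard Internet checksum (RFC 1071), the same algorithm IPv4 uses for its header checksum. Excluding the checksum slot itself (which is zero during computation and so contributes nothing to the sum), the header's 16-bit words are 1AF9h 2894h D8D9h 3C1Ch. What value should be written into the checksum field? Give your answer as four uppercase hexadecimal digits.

One's-complement addition (fold any carry out of bit 15 back into bit 0):
  0x1AF9 + 0x2894 = 0x0438D
  0x438D + 0xD8D9 = 0x11C66 → wrap carry → 0x1C67
  0x1C67 + 0x3C1C = 0x05883
One's-complement sum = 0x5883.
Checksum = ~0x5883 & 0xFFFF = 0xA77C.

A77C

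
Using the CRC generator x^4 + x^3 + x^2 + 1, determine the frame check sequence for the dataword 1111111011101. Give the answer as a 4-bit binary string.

1011

Append 4 zeros: 11111110111010000. Divide by 11101 (XOR where the leading bit is 1):
  pos 0: 11111 XOR 11101 = 00010
  pos 3: 10110 XOR 11101 = 01011
  pos 4: 10111 XOR 11101 = 01010
  pos 5: 10101 XOR 11101 = 01000
  pos 6: 10001 XOR 11101 = 01100
  pos 7: 11000 XOR 11101 = 00101
  pos 9: 10110 XOR 11101 = 01011
  pos 10: 10110 XOR 11101 = 01011
  pos 11: 10110 XOR 11101 = 01011
  pos 12: 10110 XOR 11101 = 01011
Remainder (last 4 bits) = 1011. This is the CRC / FCS.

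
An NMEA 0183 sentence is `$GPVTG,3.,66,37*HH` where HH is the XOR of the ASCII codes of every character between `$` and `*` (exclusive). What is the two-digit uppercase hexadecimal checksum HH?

67

XOR the ASCII codes of the payload characters:
  'G' = 0x47 → acc = 0x47
  'P' = 0x50 → acc = 0x17
  'V' = 0x56 → acc = 0x41
  'T' = 0x54 → acc = 0x15
  'G' = 0x47 → acc = 0x52
  ',' = 0x2C → acc = 0x7E
  '3' = 0x33 → acc = 0x4D
  '.' = 0x2E → acc = 0x63
  ',' = 0x2C → acc = 0x4F
  '6' = 0x36 → acc = 0x79
  '6' = 0x36 → acc = 0x4F
  ',' = 0x2C → acc = 0x63
  '3' = 0x33 → acc = 0x50
  '7' = 0x37 → acc = 0x67
Checksum = 0x67.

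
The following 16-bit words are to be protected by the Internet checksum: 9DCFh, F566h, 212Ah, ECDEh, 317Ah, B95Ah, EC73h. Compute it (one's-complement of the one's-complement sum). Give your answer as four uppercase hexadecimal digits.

One's-complement addition (fold any carry out of bit 15 back into bit 0):
  0x9DCF + 0xF566 = 0x19335 → wrap carry → 0x9336
  0x9336 + 0x212A = 0x0B460
  0xB460 + 0xECDE = 0x1A13E → wrap carry → 0xA13F
  0xA13F + 0x317A = 0x0D2B9
  0xD2B9 + 0xB95A = 0x18C13 → wrap carry → 0x8C14
  0x8C14 + 0xEC73 = 0x17887 → wrap carry → 0x7888
One's-complement sum = 0x7888.
Checksum = ~0x7888 & 0xFFFF = 0x8777.

8777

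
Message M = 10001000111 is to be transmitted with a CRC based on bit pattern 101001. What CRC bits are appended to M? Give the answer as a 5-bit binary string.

Append 5 zeros: 1000100011100000. Divide by 101001 (XOR where the leading bit is 1):
  pos 0: 100010 XOR 101001 = 001011
  pos 2: 101100 XOR 101001 = 000101
  pos 5: 101111 XOR 101001 = 000110
  pos 8: 110000 XOR 101001 = 011001
  pos 9: 110010 XOR 101001 = 011011
  pos 10: 110110 XOR 101001 = 011111
Remainder (last 5 bits) = 11111. This is the CRC / FCS.

11111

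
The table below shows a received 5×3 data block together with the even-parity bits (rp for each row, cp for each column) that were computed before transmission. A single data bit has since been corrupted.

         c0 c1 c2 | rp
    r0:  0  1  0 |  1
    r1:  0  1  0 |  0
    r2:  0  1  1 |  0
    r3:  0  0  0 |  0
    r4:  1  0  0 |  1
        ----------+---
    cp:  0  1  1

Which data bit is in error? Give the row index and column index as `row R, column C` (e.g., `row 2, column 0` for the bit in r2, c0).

Recompute each row's even parity and compare to rp:
  r0: data parity 1, sent rp 1 → ok
  r1: data parity 1, sent rp 0 → mismatch
  r2: data parity 0, sent rp 0 → ok
  r3: data parity 0, sent rp 0 → ok
  r4: data parity 1, sent rp 1 → ok
Recompute each column's even parity and compare to cp:
  c0: data parity 1, sent cp 0 → mismatch
  c1: data parity 1, sent cp 1 → ok
  c2: data parity 1, sent cp 1 → ok
Exactly one row (r1) and one column (c0) fail → the flipped bit is at their intersection.

row 1, column 0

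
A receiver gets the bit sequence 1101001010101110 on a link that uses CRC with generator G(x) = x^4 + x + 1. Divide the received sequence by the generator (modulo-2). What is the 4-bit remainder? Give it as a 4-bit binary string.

1110

Modulo-2 division of 1101001010101110 by 10011:
  pos 0: 11010 XOR 10011 = 01001
  pos 1: 10010 XOR 10011 = 00001
  pos 5: 11010 XOR 10011 = 01001
  pos 6: 10011 XOR 10011 = 00000
Remainder = 1110 (nonzero — an error is detected).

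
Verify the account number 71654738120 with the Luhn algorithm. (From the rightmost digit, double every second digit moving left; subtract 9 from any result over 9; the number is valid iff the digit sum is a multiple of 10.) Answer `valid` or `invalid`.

valid

From the right, keep odd positions and double even positions (subtract 9 from any doubled value over 9):
  doubled (positions 2,4,...): 4 7 5 1 2 → sum 19
  kept (positions 1,3,...): 0 1 3 4 6 7 → sum 21
Total = 40.
40 mod 10 = 0, so the number is valid.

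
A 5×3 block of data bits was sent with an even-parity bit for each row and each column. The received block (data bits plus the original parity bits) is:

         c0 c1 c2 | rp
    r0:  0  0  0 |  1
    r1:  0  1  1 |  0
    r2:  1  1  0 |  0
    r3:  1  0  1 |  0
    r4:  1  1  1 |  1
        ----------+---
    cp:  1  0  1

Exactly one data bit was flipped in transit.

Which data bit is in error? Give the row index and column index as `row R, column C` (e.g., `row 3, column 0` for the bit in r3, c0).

row 0, column 1

Recompute each row's even parity and compare to rp:
  r0: data parity 0, sent rp 1 → mismatch
  r1: data parity 0, sent rp 0 → ok
  r2: data parity 0, sent rp 0 → ok
  r3: data parity 0, sent rp 0 → ok
  r4: data parity 1, sent rp 1 → ok
Recompute each column's even parity and compare to cp:
  c0: data parity 1, sent cp 1 → ok
  c1: data parity 1, sent cp 0 → mismatch
  c2: data parity 1, sent cp 1 → ok
Exactly one row (r0) and one column (c1) fail → the flipped bit is at their intersection.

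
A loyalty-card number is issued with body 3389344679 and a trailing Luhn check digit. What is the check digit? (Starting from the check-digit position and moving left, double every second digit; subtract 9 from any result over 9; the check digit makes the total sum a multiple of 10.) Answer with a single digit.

Partial digits right→left: 9 7 6 4 4 3 9 8 3 3
Double every second digit counting from the check-digit position (so the 1st, 3rd, 5th, ... of the partial from the right).
  doubled (with −9 where >9): 9 3 8 9 6 → sum 35
  kept as-is: 7 4 3 8 3 → sum 25
Total = 35 + 25 = 60.
Check digit = (10 − (60 mod 10)) mod 10 = 0.

0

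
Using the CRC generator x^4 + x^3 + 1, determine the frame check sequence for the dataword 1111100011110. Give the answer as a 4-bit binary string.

Append 4 zeros: 11111000111100000. Divide by 11001 (XOR where the leading bit is 1):
  pos 0: 11111 XOR 11001 = 00110
  pos 2: 11000 XOR 11001 = 00001
  pos 6: 10111 XOR 11001 = 01110
  pos 7: 11101 XOR 11001 = 00100
  pos 9: 10000 XOR 11001 = 01001
  pos 10: 10010 XOR 11001 = 01011
  pos 11: 10110 XOR 11001 = 01111
  pos 12: 11110 XOR 11001 = 00111
Remainder (last 4 bits) = 0111. This is the CRC / FCS.

0111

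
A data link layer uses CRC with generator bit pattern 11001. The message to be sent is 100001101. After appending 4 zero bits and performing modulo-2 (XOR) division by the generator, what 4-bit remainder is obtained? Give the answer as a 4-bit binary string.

Append 4 zeros: 1000011010000. Divide by 11001 (XOR where the leading bit is 1):
  pos 0: 10000 XOR 11001 = 01001
  pos 1: 10011 XOR 11001 = 01010
  pos 2: 10101 XOR 11001 = 01100
  pos 3: 11000 XOR 11001 = 00001
  pos 7: 11000 XOR 11001 = 00001
Remainder (last 4 bits) = 0010. This is the CRC / FCS.

0010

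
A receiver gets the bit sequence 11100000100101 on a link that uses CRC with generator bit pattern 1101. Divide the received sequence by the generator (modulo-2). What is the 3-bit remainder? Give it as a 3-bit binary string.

100

Modulo-2 division of 11100000100101 by 1101:
  pos 0: 1110 XOR 1101 = 0011
  pos 2: 1100 XOR 1101 = 0001
  pos 5: 1001 XOR 1101 = 0100
  pos 6: 1000 XOR 1101 = 0101
  pos 7: 1010 XOR 1101 = 0111
  pos 8: 1111 XOR 1101 = 0010
  pos 10: 1001 XOR 1101 = 0100
Remainder = 100 (nonzero — an error is detected).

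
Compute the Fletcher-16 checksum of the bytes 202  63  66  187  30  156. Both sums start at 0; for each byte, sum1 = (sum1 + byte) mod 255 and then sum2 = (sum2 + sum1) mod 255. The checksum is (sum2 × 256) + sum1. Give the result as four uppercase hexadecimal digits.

Running sums (mod 255):
  after byte 0 (202): sum1=202, sum2=202
  after byte 1 (63): sum1=10, sum2=212
  after byte 2 (66): sum1=76, sum2=33
  after byte 3 (187): sum1=8, sum2=41
  after byte 4 (30): sum1=38, sum2=79
  after byte 5 (156): sum1=194, sum2=18
Checksum = sum2·256 + sum1 = 18·256 + 194 = 4802 = 0x12C2.

12C2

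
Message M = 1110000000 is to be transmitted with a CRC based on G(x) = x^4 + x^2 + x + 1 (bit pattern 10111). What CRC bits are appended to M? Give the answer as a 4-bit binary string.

0010

Append 4 zeros: 11100000000000. Divide by 10111 (XOR where the leading bit is 1):
  pos 0: 11100 XOR 10111 = 01011
  pos 1: 10110 XOR 10111 = 00001
  pos 5: 10000 XOR 10111 = 00111
  pos 7: 11100 XOR 10111 = 01011
  pos 8: 10110 XOR 10111 = 00001
Remainder (last 4 bits) = 0010. This is the CRC / FCS.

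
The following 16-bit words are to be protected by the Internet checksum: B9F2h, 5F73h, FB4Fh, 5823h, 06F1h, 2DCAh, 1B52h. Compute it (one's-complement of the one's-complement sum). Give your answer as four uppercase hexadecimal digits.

4319

One's-complement addition (fold any carry out of bit 15 back into bit 0):
  0xB9F2 + 0x5F73 = 0x11965 → wrap carry → 0x1966
  0x1966 + 0xFB4F = 0x114B5 → wrap carry → 0x14B6
  0x14B6 + 0x5823 = 0x06CD9
  0x6CD9 + 0x06F1 = 0x073CA
  0x73CA + 0x2DCA = 0x0A194
  0xA194 + 0x1B52 = 0x0BCE6
One's-complement sum = 0xBCE6.
Checksum = ~0xBCE6 & 0xFFFF = 0x4319.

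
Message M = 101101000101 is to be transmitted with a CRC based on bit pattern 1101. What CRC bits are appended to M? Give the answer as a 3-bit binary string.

Append 3 zeros: 101101000101000. Divide by 1101 (XOR where the leading bit is 1):
  pos 0: 1011 XOR 1101 = 0110
  pos 1: 1100 XOR 1101 = 0001
  pos 4: 1100 XOR 1101 = 0001
  pos 7: 1010 XOR 1101 = 0111
  pos 8: 1111 XOR 1101 = 0010
  pos 10: 1000 XOR 1101 = 0101
  pos 11: 1010 XOR 1101 = 0111
Remainder (last 3 bits) = 111. This is the CRC / FCS.

111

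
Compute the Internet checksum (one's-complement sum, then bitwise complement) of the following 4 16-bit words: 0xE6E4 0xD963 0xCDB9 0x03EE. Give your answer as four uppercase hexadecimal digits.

One's-complement addition (fold any carry out of bit 15 back into bit 0):
  0xE6E4 + 0xD963 = 0x1C047 → wrap carry → 0xC048
  0xC048 + 0xCDB9 = 0x18E01 → wrap carry → 0x8E02
  0x8E02 + 0x03EE = 0x091F0
One's-complement sum = 0x91F0.
Checksum = ~0x91F0 & 0xFFFF = 0x6E0F.

6E0F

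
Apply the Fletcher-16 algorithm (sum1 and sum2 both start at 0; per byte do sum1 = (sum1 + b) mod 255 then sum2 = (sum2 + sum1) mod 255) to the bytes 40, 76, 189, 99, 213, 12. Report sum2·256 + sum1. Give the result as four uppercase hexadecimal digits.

4777

Running sums (mod 255):
  after byte 0 (40): sum1=40, sum2=40
  after byte 1 (76): sum1=116, sum2=156
  after byte 2 (189): sum1=50, sum2=206
  after byte 3 (99): sum1=149, sum2=100
  after byte 4 (213): sum1=107, sum2=207
  after byte 5 (12): sum1=119, sum2=71
Checksum = sum2·256 + sum1 = 71·256 + 119 = 18295 = 0x4777.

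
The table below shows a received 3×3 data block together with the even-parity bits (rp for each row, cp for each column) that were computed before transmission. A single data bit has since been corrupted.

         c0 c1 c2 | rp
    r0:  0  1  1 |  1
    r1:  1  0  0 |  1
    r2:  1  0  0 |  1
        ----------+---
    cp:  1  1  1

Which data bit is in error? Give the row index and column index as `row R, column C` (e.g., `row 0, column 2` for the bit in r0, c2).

row 0, column 0

Recompute each row's even parity and compare to rp:
  r0: data parity 0, sent rp 1 → mismatch
  r1: data parity 1, sent rp 1 → ok
  r2: data parity 1, sent rp 1 → ok
Recompute each column's even parity and compare to cp:
  c0: data parity 0, sent cp 1 → mismatch
  c1: data parity 1, sent cp 1 → ok
  c2: data parity 1, sent cp 1 → ok
Exactly one row (r0) and one column (c0) fail → the flipped bit is at their intersection.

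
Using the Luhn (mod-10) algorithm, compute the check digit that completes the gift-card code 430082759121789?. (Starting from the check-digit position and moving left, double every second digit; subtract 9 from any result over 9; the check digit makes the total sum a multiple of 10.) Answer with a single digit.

3

Partial digits right→left: 9 8 7 1 2 1 9 5 7 2 8 0 0 3 4
Double every second digit counting from the check-digit position (so the 1st, 3rd, 5th, ... of the partial from the right).
  doubled (with −9 where >9): 9 5 4 9 5 7 0 8 → sum 47
  kept as-is: 8 1 1 5 2 0 3 → sum 20
Total = 47 + 20 = 67.
Check digit = (10 − (67 mod 10)) mod 10 = 3.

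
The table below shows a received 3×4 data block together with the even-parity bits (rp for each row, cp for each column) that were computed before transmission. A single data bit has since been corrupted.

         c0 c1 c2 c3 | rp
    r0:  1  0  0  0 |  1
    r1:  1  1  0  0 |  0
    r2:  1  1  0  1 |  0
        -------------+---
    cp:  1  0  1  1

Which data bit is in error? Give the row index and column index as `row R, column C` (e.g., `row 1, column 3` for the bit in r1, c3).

Recompute each row's even parity and compare to rp:
  r0: data parity 1, sent rp 1 → ok
  r1: data parity 0, sent rp 0 → ok
  r2: data parity 1, sent rp 0 → mismatch
Recompute each column's even parity and compare to cp:
  c0: data parity 1, sent cp 1 → ok
  c1: data parity 0, sent cp 0 → ok
  c2: data parity 0, sent cp 1 → mismatch
  c3: data parity 1, sent cp 1 → ok
Exactly one row (r2) and one column (c2) fail → the flipped bit is at their intersection.

row 2, column 2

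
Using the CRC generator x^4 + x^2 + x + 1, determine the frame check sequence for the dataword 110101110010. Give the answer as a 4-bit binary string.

Append 4 zeros: 1101011100100000. Divide by 10111 (XOR where the leading bit is 1):
  pos 0: 11010 XOR 10111 = 01101
  pos 1: 11011 XOR 10111 = 01100
  pos 2: 11001 XOR 10111 = 01110
  pos 3: 11101 XOR 10111 = 01010
  pos 4: 10100 XOR 10111 = 00011
  pos 7: 11010 XOR 10111 = 01101
  pos 8: 11010 XOR 10111 = 01101
  pos 9: 11010 XOR 10111 = 01101
  pos 10: 11010 XOR 10111 = 01101
  pos 11: 11010 XOR 10111 = 01101
Remainder (last 4 bits) = 1101. This is the CRC / FCS.

1101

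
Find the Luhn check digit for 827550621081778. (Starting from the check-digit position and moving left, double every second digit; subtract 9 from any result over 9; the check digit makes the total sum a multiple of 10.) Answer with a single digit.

Partial digits right→left: 8 7 7 1 8 0 1 2 6 0 5 5 7 2 8
Double every second digit counting from the check-digit position (so the 1st, 3rd, 5th, ... of the partial from the right).
  doubled (with −9 where >9): 7 5 7 2 3 1 5 7 → sum 37
  kept as-is: 7 1 0 2 0 5 2 → sum 17
Total = 37 + 17 = 54.
Check digit = (10 − (54 mod 10)) mod 10 = 6.

6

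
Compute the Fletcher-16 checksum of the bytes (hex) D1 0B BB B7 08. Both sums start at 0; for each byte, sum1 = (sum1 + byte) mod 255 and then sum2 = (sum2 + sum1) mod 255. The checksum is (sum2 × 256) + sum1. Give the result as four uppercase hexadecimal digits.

EF58

Running sums (mod 255):
  after byte 0 (D1): sum1=209, sum2=209
  after byte 1 (0B): sum1=220, sum2=174
  after byte 2 (BB): sum1=152, sum2=71
  after byte 3 (B7): sum1=80, sum2=151
  after byte 4 (08): sum1=88, sum2=239
Checksum = sum2·256 + sum1 = 239·256 + 88 = 61272 = 0xEF58.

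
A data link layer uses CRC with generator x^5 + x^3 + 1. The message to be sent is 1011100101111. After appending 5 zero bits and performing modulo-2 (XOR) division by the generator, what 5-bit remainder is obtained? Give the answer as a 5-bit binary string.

10111

Append 5 zeros: 101110010111100000. Divide by 101001 (XOR where the leading bit is 1):
  pos 0: 101110 XOR 101001 = 000111
  pos 3: 111010 XOR 101001 = 010011
  pos 4: 100111 XOR 101001 = 001110
  pos 6: 111011 XOR 101001 = 010010
  pos 7: 100101 XOR 101001 = 001100
  pos 9: 110000 XOR 101001 = 011001
  pos 10: 110010 XOR 101001 = 011011
  pos 11: 110110 XOR 101001 = 011111
  pos 12: 111110 XOR 101001 = 010111
Remainder (last 5 bits) = 10111. This is the CRC / FCS.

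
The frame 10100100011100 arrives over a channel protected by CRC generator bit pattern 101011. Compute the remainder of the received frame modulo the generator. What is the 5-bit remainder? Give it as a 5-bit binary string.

00000

Modulo-2 division of 10100100011100 by 101011:
  pos 0: 101001 XOR 101011 = 000010
  pos 4: 100001 XOR 101011 = 001010
  pos 6: 101011 XOR 101011 = 000000
Remainder = 00000 (zero — the frame passes the CRC check).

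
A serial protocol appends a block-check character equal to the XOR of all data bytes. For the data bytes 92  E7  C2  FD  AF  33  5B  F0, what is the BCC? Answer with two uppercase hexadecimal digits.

XOR the bytes together:
  start with 0x92
  0x92 ⊕ 0xE7 = 0x75
  0x75 ⊕ 0xC2 = 0xB7
  0xB7 ⊕ 0xFD = 0x4A
  0x4A ⊕ 0xAF = 0xE5
  0xE5 ⊕ 0x33 = 0xD6
  0xD6 ⊕ 0x5B = 0x8D
  0x8D ⊕ 0xF0 = 0x7D

7D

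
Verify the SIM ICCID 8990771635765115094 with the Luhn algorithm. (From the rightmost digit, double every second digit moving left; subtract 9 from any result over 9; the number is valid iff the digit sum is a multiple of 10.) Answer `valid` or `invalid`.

From the right, keep odd positions and double even positions (subtract 9 from any doubled value over 9):
  doubled (positions 2,4,...): 9 1 2 3 1 3 5 0 9 → sum 33
  kept (positions 1,3,...): 4 0 1 5 7 3 1 7 9 8 → sum 45
Total = 78.
78 mod 10 = 8, so the number is invalid.

invalid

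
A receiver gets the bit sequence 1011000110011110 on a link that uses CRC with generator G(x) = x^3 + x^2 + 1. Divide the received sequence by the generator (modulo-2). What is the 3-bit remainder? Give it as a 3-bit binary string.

Modulo-2 division of 1011000110011110 by 1101:
  pos 0: 1011 XOR 1101 = 0110
  pos 1: 1100 XOR 1101 = 0001
  pos 4: 1001 XOR 1101 = 0100
  pos 5: 1001 XOR 1101 = 0100
  pos 6: 1000 XOR 1101 = 0101
  pos 7: 1010 XOR 1101 = 0111
  pos 8: 1111 XOR 1101 = 0010
  pos 10: 1011 XOR 1101 = 0110
  pos 11: 1101 XOR 1101 = 0000
Remainder = 000 (zero — the frame passes the CRC check).

000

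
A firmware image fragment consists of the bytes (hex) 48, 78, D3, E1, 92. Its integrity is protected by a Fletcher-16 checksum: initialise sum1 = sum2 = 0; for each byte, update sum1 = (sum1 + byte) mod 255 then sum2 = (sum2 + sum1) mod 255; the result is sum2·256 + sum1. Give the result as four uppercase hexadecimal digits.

Running sums (mod 255):
  after byte 0 (48): sum1=72, sum2=72
  after byte 1 (78): sum1=192, sum2=9
  after byte 2 (D3): sum1=148, sum2=157
  after byte 3 (E1): sum1=118, sum2=20
  after byte 4 (92): sum1=9, sum2=29
Checksum = sum2·256 + sum1 = 29·256 + 9 = 7433 = 0x1D09.

1D09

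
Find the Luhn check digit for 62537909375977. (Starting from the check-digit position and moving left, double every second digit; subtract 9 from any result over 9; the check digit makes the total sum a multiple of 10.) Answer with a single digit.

Partial digits right→left: 7 7 9 5 7 3 9 0 9 7 3 5 2 6
Double every second digit counting from the check-digit position (so the 1st, 3rd, 5th, ... of the partial from the right).
  doubled (with −9 where >9): 5 9 5 9 9 6 4 → sum 47
  kept as-is: 7 5 3 0 7 5 6 → sum 33
Total = 47 + 33 = 80.
Check digit = (10 − (80 mod 10)) mod 10 = 0.

0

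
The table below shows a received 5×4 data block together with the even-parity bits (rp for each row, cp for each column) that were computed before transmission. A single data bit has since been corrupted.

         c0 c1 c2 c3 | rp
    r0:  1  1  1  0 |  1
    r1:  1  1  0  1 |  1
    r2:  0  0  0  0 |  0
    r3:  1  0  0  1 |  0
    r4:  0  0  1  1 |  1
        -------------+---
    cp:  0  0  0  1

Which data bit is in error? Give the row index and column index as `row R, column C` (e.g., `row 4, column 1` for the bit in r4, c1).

row 4, column 0

Recompute each row's even parity and compare to rp:
  r0: data parity 1, sent rp 1 → ok
  r1: data parity 1, sent rp 1 → ok
  r2: data parity 0, sent rp 0 → ok
  r3: data parity 0, sent rp 0 → ok
  r4: data parity 0, sent rp 1 → mismatch
Recompute each column's even parity and compare to cp:
  c0: data parity 1, sent cp 0 → mismatch
  c1: data parity 0, sent cp 0 → ok
  c2: data parity 0, sent cp 0 → ok
  c3: data parity 1, sent cp 1 → ok
Exactly one row (r4) and one column (c0) fail → the flipped bit is at their intersection.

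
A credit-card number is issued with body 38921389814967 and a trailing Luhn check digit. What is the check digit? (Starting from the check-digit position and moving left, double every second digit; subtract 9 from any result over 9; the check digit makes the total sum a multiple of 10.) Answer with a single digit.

9

Partial digits right→left: 7 6 9 4 1 8 9 8 3 1 2 9 8 3
Double every second digit counting from the check-digit position (so the 1st, 3rd, 5th, ... of the partial from the right).
  doubled (with −9 where >9): 5 9 2 9 6 4 7 → sum 42
  kept as-is: 6 4 8 8 1 9 3 → sum 39
Total = 42 + 39 = 81.
Check digit = (10 − (81 mod 10)) mod 10 = 9.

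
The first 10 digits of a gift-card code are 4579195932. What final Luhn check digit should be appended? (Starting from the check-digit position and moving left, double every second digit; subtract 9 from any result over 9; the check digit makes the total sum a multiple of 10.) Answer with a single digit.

8

Partial digits right→left: 2 3 9 5 9 1 9 7 5 4
Double every second digit counting from the check-digit position (so the 1st, 3rd, 5th, ... of the partial from the right).
  doubled (with −9 where >9): 4 9 9 9 1 → sum 32
  kept as-is: 3 5 1 7 4 → sum 20
Total = 32 + 20 = 52.
Check digit = (10 − (52 mod 10)) mod 10 = 8.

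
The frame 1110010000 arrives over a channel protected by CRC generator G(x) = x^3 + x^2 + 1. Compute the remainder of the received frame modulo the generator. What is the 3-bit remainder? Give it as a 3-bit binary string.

000

Modulo-2 division of 1110010000 by 1101:
  pos 0: 1110 XOR 1101 = 0011
  pos 2: 1101 XOR 1101 = 0000
Remainder = 000 (zero — the frame passes the CRC check).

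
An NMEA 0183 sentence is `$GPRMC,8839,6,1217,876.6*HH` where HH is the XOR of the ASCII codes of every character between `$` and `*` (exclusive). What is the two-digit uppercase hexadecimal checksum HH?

53

XOR the ASCII codes of the payload characters:
  'G' = 0x47 → acc = 0x47
  'P' = 0x50 → acc = 0x17
  'R' = 0x52 → acc = 0x45
  'M' = 0x4D → acc = 0x08
  'C' = 0x43 → acc = 0x4B
  ',' = 0x2C → acc = 0x67
  '8' = 0x38 → acc = 0x5F
  '8' = 0x38 → acc = 0x67
  '3' = 0x33 → acc = 0x54
  '9' = 0x39 → acc = 0x6D
  ',' = 0x2C → acc = 0x41
  '6' = 0x36 → acc = 0x77
  ',' = 0x2C → acc = 0x5B
  '1' = 0x31 → acc = 0x6A
  '2' = 0x32 → acc = 0x58
  '1' = 0x31 → acc = 0x69
  '7' = 0x37 → acc = 0x5E
  ',' = 0x2C → acc = 0x72
  '8' = 0x38 → acc = 0x4A
  '7' = 0x37 → acc = 0x7D
  '6' = 0x36 → acc = 0x4B
  '.' = 0x2E → acc = 0x65
  '6' = 0x36 → acc = 0x53
Checksum = 0x53.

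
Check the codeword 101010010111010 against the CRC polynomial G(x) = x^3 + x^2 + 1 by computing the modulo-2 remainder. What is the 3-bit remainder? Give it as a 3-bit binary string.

Modulo-2 division of 101010010111010 by 1101:
  pos 0: 1010 XOR 1101 = 0111
  pos 1: 1111 XOR 1101 = 0010
  pos 3: 1000 XOR 1101 = 0101
  pos 4: 1011 XOR 1101 = 0110
  pos 5: 1100 XOR 1101 = 0001
  pos 8: 1111 XOR 1101 = 0010
  pos 10: 1001 XOR 1101 = 0100
  pos 11: 1000 XOR 1101 = 0101
Remainder = 101 (nonzero — an error is detected).

101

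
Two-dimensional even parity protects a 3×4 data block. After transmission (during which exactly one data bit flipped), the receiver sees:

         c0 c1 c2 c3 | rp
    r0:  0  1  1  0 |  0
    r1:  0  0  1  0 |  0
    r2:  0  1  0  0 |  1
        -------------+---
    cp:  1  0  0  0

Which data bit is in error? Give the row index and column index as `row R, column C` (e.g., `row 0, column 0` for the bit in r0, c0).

row 1, column 0

Recompute each row's even parity and compare to rp:
  r0: data parity 0, sent rp 0 → ok
  r1: data parity 1, sent rp 0 → mismatch
  r2: data parity 1, sent rp 1 → ok
Recompute each column's even parity and compare to cp:
  c0: data parity 0, sent cp 1 → mismatch
  c1: data parity 0, sent cp 0 → ok
  c2: data parity 0, sent cp 0 → ok
  c3: data parity 0, sent cp 0 → ok
Exactly one row (r1) and one column (c0) fail → the flipped bit is at their intersection.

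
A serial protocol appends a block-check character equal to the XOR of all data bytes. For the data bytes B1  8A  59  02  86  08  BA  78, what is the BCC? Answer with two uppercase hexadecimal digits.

2C

XOR the bytes together:
  start with 0xB1
  0xB1 ⊕ 0x8A = 0x3B
  0x3B ⊕ 0x59 = 0x62
  0x62 ⊕ 0x02 = 0x60
  0x60 ⊕ 0x86 = 0xE6
  0xE6 ⊕ 0x08 = 0xEE
  0xEE ⊕ 0xBA = 0x54
  0x54 ⊕ 0x78 = 0x2C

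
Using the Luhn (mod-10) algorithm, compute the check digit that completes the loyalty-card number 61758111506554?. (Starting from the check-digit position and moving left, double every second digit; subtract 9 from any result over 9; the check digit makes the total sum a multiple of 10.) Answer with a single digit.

6

Partial digits right→left: 4 5 5 6 0 5 1 1 1 8 5 7 1 6
Double every second digit counting from the check-digit position (so the 1st, 3rd, 5th, ... of the partial from the right).
  doubled (with −9 where >9): 8 1 0 2 2 1 2 → sum 16
  kept as-is: 5 6 5 1 8 7 6 → sum 38
Total = 16 + 38 = 54.
Check digit = (10 − (54 mod 10)) mod 10 = 6.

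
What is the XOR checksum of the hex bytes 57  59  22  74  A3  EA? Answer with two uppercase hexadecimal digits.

11

XOR the bytes together:
  start with 0x57
  0x57 ⊕ 0x59 = 0x0E
  0x0E ⊕ 0x22 = 0x2C
  0x2C ⊕ 0x74 = 0x58
  0x58 ⊕ 0xA3 = 0xFB
  0xFB ⊕ 0xEA = 0x11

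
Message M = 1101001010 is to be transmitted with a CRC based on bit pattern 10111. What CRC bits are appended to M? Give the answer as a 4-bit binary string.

0010

Append 4 zeros: 11010010100000. Divide by 10111 (XOR where the leading bit is 1):
  pos 0: 11010 XOR 10111 = 01101
  pos 1: 11010 XOR 10111 = 01101
  pos 2: 11011 XOR 10111 = 01100
  pos 3: 11000 XOR 10111 = 01111
  pos 4: 11111 XOR 10111 = 01000
  pos 5: 10000 XOR 10111 = 00111
  pos 7: 11100 XOR 10111 = 01011
  pos 8: 10110 XOR 10111 = 00001
Remainder (last 4 bits) = 0010. This is the CRC / FCS.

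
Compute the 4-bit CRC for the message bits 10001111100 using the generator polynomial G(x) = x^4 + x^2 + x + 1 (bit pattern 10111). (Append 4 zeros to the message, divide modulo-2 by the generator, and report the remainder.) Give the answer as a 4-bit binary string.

0101

Append 4 zeros: 100011111000000. Divide by 10111 (XOR where the leading bit is 1):
  pos 0: 10001 XOR 10111 = 00110
  pos 2: 11011 XOR 10111 = 01100
  pos 3: 11001 XOR 10111 = 01110
  pos 4: 11101 XOR 10111 = 01010
  pos 5: 10100 XOR 10111 = 00011
  pos 8: 11000 XOR 10111 = 01111
  pos 9: 11110 XOR 10111 = 01001
  pos 10: 10010 XOR 10111 = 00101
Remainder (last 4 bits) = 0101. This is the CRC / FCS.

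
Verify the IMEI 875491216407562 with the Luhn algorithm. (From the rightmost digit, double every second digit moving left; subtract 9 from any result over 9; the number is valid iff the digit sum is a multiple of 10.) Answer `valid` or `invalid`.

valid

From the right, keep odd positions and double even positions (subtract 9 from any doubled value over 9):
  doubled (positions 2,4,...): 3 5 8 2 2 8 5 → sum 33
  kept (positions 1,3,...): 2 5 0 6 2 9 5 8 → sum 37
Total = 70.
70 mod 10 = 0, so the number is valid.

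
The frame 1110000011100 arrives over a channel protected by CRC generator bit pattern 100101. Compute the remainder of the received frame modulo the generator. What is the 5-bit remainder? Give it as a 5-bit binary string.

00100

Modulo-2 division of 1110000011100 by 100101:
  pos 0: 111000 XOR 100101 = 011101
  pos 1: 111010 XOR 100101 = 011111
  pos 2: 111110 XOR 100101 = 011011
  pos 3: 110111 XOR 100101 = 010010
  pos 4: 100101 XOR 100101 = 000000
Remainder = 00100 (nonzero — an error is detected).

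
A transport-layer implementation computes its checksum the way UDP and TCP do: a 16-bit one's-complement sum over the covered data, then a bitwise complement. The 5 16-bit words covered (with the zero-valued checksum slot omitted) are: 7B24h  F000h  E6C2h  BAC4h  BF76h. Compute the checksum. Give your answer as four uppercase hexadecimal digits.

33DC

One's-complement addition (fold any carry out of bit 15 back into bit 0):
  0x7B24 + 0xF000 = 0x16B24 → wrap carry → 0x6B25
  0x6B25 + 0xE6C2 = 0x151E7 → wrap carry → 0x51E8
  0x51E8 + 0xBAC4 = 0x10CAC → wrap carry → 0x0CAD
  0x0CAD + 0xBF76 = 0x0CC23
One's-complement sum = 0xCC23.
Checksum = ~0xCC23 & 0xFFFF = 0x33DC.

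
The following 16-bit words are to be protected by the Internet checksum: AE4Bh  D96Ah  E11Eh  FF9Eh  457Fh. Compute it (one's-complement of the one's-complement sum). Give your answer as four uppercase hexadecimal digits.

520C

One's-complement addition (fold any carry out of bit 15 back into bit 0):
  0xAE4B + 0xD96A = 0x187B5 → wrap carry → 0x87B6
  0x87B6 + 0xE11E = 0x168D4 → wrap carry → 0x68D5
  0x68D5 + 0xFF9E = 0x16873 → wrap carry → 0x6874
  0x6874 + 0x457F = 0x0ADF3
One's-complement sum = 0xADF3.
Checksum = ~0xADF3 & 0xFFFF = 0x520C.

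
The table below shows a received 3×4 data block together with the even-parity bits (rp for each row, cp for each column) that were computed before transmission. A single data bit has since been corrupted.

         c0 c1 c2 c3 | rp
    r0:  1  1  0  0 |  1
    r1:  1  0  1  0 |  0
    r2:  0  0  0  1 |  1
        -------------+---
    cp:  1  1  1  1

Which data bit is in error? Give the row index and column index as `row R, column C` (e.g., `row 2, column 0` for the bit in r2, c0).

Recompute each row's even parity and compare to rp:
  r0: data parity 0, sent rp 1 → mismatch
  r1: data parity 0, sent rp 0 → ok
  r2: data parity 1, sent rp 1 → ok
Recompute each column's even parity and compare to cp:
  c0: data parity 0, sent cp 1 → mismatch
  c1: data parity 1, sent cp 1 → ok
  c2: data parity 1, sent cp 1 → ok
  c3: data parity 1, sent cp 1 → ok
Exactly one row (r0) and one column (c0) fail → the flipped bit is at their intersection.

row 0, column 0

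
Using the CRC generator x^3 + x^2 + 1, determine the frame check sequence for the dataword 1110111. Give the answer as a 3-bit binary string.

110

Append 3 zeros: 1110111000. Divide by 1101 (XOR where the leading bit is 1):
  pos 0: 1110 XOR 1101 = 0011
  pos 2: 1111 XOR 1101 = 0010
  pos 4: 1010 XOR 1101 = 0111
  pos 5: 1110 XOR 1101 = 0011
Remainder (last 3 bits) = 110. This is the CRC / FCS.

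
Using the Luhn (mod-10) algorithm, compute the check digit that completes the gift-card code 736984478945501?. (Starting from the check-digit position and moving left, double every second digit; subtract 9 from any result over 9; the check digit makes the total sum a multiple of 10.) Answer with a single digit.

2

Partial digits right→left: 1 0 5 5 4 9 8 7 4 4 8 9 6 3 7
Double every second digit counting from the check-digit position (so the 1st, 3rd, 5th, ... of the partial from the right).
  doubled (with −9 where >9): 2 1 8 7 8 7 3 5 → sum 41
  kept as-is: 0 5 9 7 4 9 3 → sum 37
Total = 41 + 37 = 78.
Check digit = (10 − (78 mod 10)) mod 10 = 2.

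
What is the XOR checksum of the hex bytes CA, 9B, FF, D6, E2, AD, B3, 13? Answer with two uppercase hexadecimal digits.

97

XOR the bytes together:
  start with 0xCA
  0xCA ⊕ 0x9B = 0x51
  0x51 ⊕ 0xFF = 0xAE
  0xAE ⊕ 0xD6 = 0x78
  0x78 ⊕ 0xE2 = 0x9A
  0x9A ⊕ 0xAD = 0x37
  0x37 ⊕ 0xB3 = 0x84
  0x84 ⊕ 0x13 = 0x97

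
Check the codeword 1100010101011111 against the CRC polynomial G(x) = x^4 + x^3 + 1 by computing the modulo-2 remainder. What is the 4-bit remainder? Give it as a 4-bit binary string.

0000

Modulo-2 division of 1100010101011111 by 11001:
  pos 0: 11000 XOR 11001 = 00001
  pos 4: 11010 XOR 11001 = 00011
  pos 7: 11101 XOR 11001 = 00100
  pos 9: 10011 XOR 11001 = 01010
  pos 10: 10101 XOR 11001 = 01100
  pos 11: 11001 XOR 11001 = 00000
Remainder = 0000 (zero — the frame passes the CRC check).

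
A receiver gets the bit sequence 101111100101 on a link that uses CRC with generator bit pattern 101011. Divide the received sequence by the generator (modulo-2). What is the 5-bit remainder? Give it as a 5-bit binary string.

00000

Modulo-2 division of 101111100101 by 101011:
  pos 0: 101111 XOR 101011 = 000100
  pos 3: 100100 XOR 101011 = 001111
  pos 5: 111110 XOR 101011 = 010101
  pos 6: 101011 XOR 101011 = 000000
Remainder = 00000 (zero — the frame passes the CRC check).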